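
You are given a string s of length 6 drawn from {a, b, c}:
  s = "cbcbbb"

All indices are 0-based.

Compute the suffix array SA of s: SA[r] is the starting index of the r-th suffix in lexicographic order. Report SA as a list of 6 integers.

rank | idx | suffix
   0 |   5 | b
   1 |   4 | bb
   2 |   3 | bbb
   3 |   1 | bcbbb
   4 |   2 | cbbb
   5 |   0 | cbcbbb

[5, 4, 3, 1, 2, 0]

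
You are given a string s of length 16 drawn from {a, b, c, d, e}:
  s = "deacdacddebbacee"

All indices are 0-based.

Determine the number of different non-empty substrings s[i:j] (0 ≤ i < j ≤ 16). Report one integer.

sorted suffixes:
  #0 SA[0]=2  'acdacddebbacee'
  #1 SA[1]=5  'acddebbacee'
  #2 SA[2]=12  'acee'
  #3 SA[3]=11  'bacee'
  #4 SA[4]=10  'bbacee'
  #5 SA[5]=3  'cdacddebbacee'
  #6 SA[6]=6  'cddebbacee'
  #7 SA[7]=13  'cee'
  #8 SA[8]=4  'dacddebbacee'
  #9 SA[9]=7  'ddebbacee'
  #10 SA[10]=0  'deacdacddebbacee'
  #11 SA[11]=8  'debbacee'
  #12 SA[12]=15  'e'
  #13 SA[13]=1  'eacdacddebbacee'
  #14 SA[14]=9  'ebbacee'
  #15 SA[15]=14  'ee'

SA = [2, 5, 12, 11, 10, 3, 6, 13, 4, 7, 0, 8, 15, 1, 9, 14]
[i] adj suffixes → lcp
  [1] 2/5 → 3 ('acd')
  [2] 5/12 → 2 ('ac')
  [3] 12/11 → 0 ('')
  [4] 11/10 → 1 ('b')
  [5] 10/3 → 0 ('')
  [6] 3/6 → 2 ('cd')
  [7] 6/13 → 1 ('c')
  [8] 13/4 → 0 ('')
  [9] 4/7 → 1 ('d')
  [10] 7/0 → 1 ('d')
  [11] 0/8 → 2 ('de')
  [12] 8/15 → 0 ('')
  [13] 15/1 → 1 ('e')
  [14] 1/9 → 1 ('e')
  [15] 9/14 → 1 ('e')

n(n+1)/2 = 16·17/2 = 136
Σ LCP = 0 + 3 + 2 + 0 + 1 + 0 + 2 + 1 + 0 + 1 + 1 + 2 + 0 + 1 + 1 + 1 = 16
distinct = 136 − 16 = 120

120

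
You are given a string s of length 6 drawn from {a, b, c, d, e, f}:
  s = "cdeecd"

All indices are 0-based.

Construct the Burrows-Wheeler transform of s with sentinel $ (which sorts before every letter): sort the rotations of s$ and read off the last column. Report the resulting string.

rank  rotation last
    0  $cdeecd  d
    1  cd$cdee  e
    2  cdeecd$  $
    3  d$cdeec  c
    4  deecd$c  c
    5  ecd$cde  e
    6  eecd$cd  d

de$cced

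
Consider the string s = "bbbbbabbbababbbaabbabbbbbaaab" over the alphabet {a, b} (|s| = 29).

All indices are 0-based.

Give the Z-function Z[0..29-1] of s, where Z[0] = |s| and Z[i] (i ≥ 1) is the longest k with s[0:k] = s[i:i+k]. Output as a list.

[29, 4, 3, 2, 1, 0, 3, 2, 1, 0, 1, 0, 3, 2, 1, 0, 0, 2, 1, 0, 6, 4, 3, 2, 1, 0, 0, 0, 1]

Z[0]=29
i=1: i≥r, start 0; Z[1]=4 extend→box=[1,5)
i=2: min(r-i=3, Z[1]=4)=3; Z[2]=3
i=3: min(r-i=2, Z[2]=3)=2; Z[3]=2
i=4: min(r-i=1, Z[3]=2)=1; Z[4]=1
i=5: i≥r, start 0; Z[5]=0
i=6: i≥r, start 0; Z[6]=3 extend→box=[6,9)
i=7: min(r-i=2, Z[1]=4)=2; Z[7]=2
i=8: min(r-i=1, Z[2]=3)=1; Z[8]=1
i=9: i≥r, start 0; Z[9]=0
i=10: i≥r, start 0; Z[10]=1 extend→box=[10,11)
i=11: i≥r, start 0; Z[11]=0
i=12: i≥r, start 0; Z[12]=3 extend→box=[12,15)
i=13: min(r-i=2, Z[1]=4)=2; Z[13]=2
i=14: min(r-i=1, Z[2]=3)=1; Z[14]=1
i=15: i≥r, start 0; Z[15]=0
i=16: i≥r, start 0; Z[16]=0
i=17: i≥r, start 0; Z[17]=2 extend→box=[17,19)
i=18: min(r-i=1, Z[1]=4)=1; Z[18]=1
i=19: i≥r, start 0; Z[19]=0
i=20: i≥r, start 0; Z[20]=6 extend→box=[20,26)
i=21: min(r-i=5, Z[1]=4)=4; Z[21]=4
i=22: min(r-i=4, Z[2]=3)=3; Z[22]=3
i=23: min(r-i=3, Z[3]=2)=2; Z[23]=2
i=24: min(r-i=2, Z[4]=1)=1; Z[24]=1
i=25: min(r-i=1, Z[5]=0)=0; Z[25]=0
i=26: i≥r, start 0; Z[26]=0
i=27: i≥r, start 0; Z[27]=0
i=28: i≥r, start 0; Z[28]=1 extend→box=[28,29)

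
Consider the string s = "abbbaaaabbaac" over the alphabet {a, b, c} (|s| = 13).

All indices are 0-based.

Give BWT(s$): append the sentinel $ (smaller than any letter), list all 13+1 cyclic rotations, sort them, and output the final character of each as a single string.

cbaaba$abbbaaa

rank  rotation        last
    0  $abbbaaaabbaac  c
    1  aaaabbaac$abbb  b
    2  aaabbaac$abbba  a
    3  aabbaac$abbbaa  a
    4  aac$abbbaaaabb  b
    5  abbaac$abbbaaa  a
    6  abbbaaaabbaac$  $
    7  ac$abbbaaaabba  a
    8  baaaabbaac$abb  b
    9  baac$abbbaaaab  b
   10  bbaaaabbaac$ab  b
   11  bbaac$abbbaaaa  a
   12  bbbaaaabbaac$a  a
   13  c$abbbaaaabbaa  a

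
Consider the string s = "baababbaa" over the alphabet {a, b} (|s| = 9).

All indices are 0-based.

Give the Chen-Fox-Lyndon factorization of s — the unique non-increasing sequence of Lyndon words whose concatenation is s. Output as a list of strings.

emit factor 1: 'b' (i=0, period=1)
emit factor 2: 'aababb' (i=1, period=6)
emit factor 3: 'a' (i=7, period=1)
emit factor 4: 'a' (i=8, period=1)

["b", "aababb", "a", "a"]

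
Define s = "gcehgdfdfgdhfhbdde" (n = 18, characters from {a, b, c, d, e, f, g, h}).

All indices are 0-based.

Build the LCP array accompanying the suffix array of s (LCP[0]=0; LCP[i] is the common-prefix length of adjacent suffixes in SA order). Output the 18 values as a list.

[0, 0, 0, 1, 1, 2, 1, 0, 1, 0, 1, 1, 0, 1, 2, 0, 1, 1]

rank→(start, suffix):
  0 → (14, 'bdde')
  1 → (1, 'cehgdfdfgdhfhbdde')
  2 → (15, 'dde')
  3 → (16, 'de')
  4 → (5, 'dfdfgdhfhbdde')
  5 → (7, 'dfgdhfhbdde')
  6 → (10, 'dhfhbdde')
  7 → (17, 'e')
  8 → (2, 'ehgdfdfgdhfhbdde')
  9 → (6, 'fdfgdhfhbdde')
  10 → (8, 'fgdhfhbdde')
  11 → (12, 'fhbdde')
  12 → (0, 'gcehgdfdfgdhfhbdde')
  13 → (4, 'gdfdfgdhfhbdde')
  14 → (9, 'gdhfhbdde')
  15 → (13, 'hbdde')
  16 → (11, 'hfhbdde')
  17 → (3, 'hgdfdfgdhfhbdde')

SA = [14, 1, 15, 16, 5, 7, 10, 17, 2, 6, 8, 12, 0, 4, 9, 13, 11, 3]
[i] adj suffixes → lcp
  [1] 14/1 → 0 ('')
  [2] 1/15 → 0 ('')
  [3] 15/16 → 1 ('d')
  [4] 16/5 → 1 ('d')
  [5] 5/7 → 2 ('df')
  [6] 7/10 → 1 ('d')
  [7] 10/17 → 0 ('')
  [8] 17/2 → 1 ('e')
  [9] 2/6 → 0 ('')
  [10] 6/8 → 1 ('f')
  [11] 8/12 → 1 ('f')
  [12] 12/0 → 0 ('')
  [13] 0/4 → 1 ('g')
  [14] 4/9 → 2 ('gd')
  [15] 9/13 → 0 ('')
  [16] 13/11 → 1 ('h')
  [17] 11/3 → 1 ('h')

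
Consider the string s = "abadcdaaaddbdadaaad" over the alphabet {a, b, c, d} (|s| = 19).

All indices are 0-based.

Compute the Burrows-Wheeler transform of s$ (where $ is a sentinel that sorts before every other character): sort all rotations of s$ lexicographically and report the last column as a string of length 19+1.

dddaa$adbaaddaacbdaa

rank  rotation              last
    0  $abadcdaaaddbdadaaad  d
    1  aaad$abadcdaaaddbdad  d
    2  aaaddbdadaaad$abadcd  d
    3  aad$abadcdaaaddbdada  a
    4  aaddbdadaaad$abadcda  a
    5  abadcdaaaddbdadaaad$  $
    6  ad$abadcdaaaddbdadaa  a
    7  adaaad$abadcdaaaddbd  d
    8  adcdaaaddbdadaaad$ab  b
    9  addbdadaaad$abadcdaa  a
   10  badcdaaaddbdadaaad$a  a
   11  bdadaaad$abadcdaaadd  d
   12  cdaaaddbdadaaad$abad  d
   13  d$abadcdaaaddbdadaaa  a
   14  daaad$abadcdaaaddbda  a
   15  daaaddbdadaaad$abadc  c
   16  dadaaad$abadcdaaaddb  b
   17  dbdadaaad$abadcdaaad  d
   18  dcdaaaddbdadaaad$aba  a
   19  ddbdadaaad$abadcdaaa  a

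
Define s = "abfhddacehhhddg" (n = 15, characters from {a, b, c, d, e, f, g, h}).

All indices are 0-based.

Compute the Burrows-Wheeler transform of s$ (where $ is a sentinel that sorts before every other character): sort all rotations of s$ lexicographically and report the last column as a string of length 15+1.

rank  rotation          last
    0  $abfhddacehhhddg  g
    1  abfhddacehhhddg$  $
    2  acehhhddg$abfhdd  d
    3  bfhddacehhhddg$a  a
    4  cehhhddg$abfhdda  a
    5  dacehhhddg$abfhd  d
    6  ddacehhhddg$abfh  h
    7  ddg$abfhddacehhh  h
    8  dg$abfhddacehhhd  d
    9  ehhhddg$abfhddac  c
   10  fhddacehhhddg$ab  b
   11  g$abfhddacehhhdd  d
   12  hddacehhhddg$abf  f
   13  hddg$abfhddacehh  h
   14  hhddg$abfhddaceh  h
   15  hhhddg$abfhddace  e

g$daadhhdcbdfhhe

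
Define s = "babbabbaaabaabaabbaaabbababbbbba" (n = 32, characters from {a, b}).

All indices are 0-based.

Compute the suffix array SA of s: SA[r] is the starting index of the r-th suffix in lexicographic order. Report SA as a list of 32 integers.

rank | idx | suffix
   0 |  31 | a
   1 |   7 | aaabaabaabbaaabbababbbbba
   2 |  18 | aaabbababbbbba
   3 |   8 | aabaabaabbaaabbababbbbba
   4 |  11 | aabaabbaaabbababbbbba
   5 |  14 | aabbaaabbababbbbba
   6 |  19 | aabbababbbbba
   7 |   9 | abaabaabbaaabbababbbbba
   8 |  12 | abaabbaaabbababbbbba
   9 |  23 | ababbbbba
  10 |   4 | abbaaabaabaabbaaabbababbbbba
  11 |  15 | abbaaabbababbbbba
  12 |  20 | abbababbbbba
  13 |   1 | abbabbaaabaabaabbaaabbababbbbba
  14 |  25 | abbbbba
  15 |  30 | ba
  16 |   6 | baaabaabaabbaaabbababbbbba
  17 |  17 | baaabbababbbbba
  18 |  10 | baabaabbaaabbababbbbba
  19 |  13 | baabbaaabbababbbbba
  20 |  22 | bababbbbba
  21 |   3 | babbaaabaabaabbaaabbababbbbba
  22 |   0 | babbabbaaabaabaabbaaabbababbbbba
  23 |  24 | babbbbba
  24 |  29 | bba
  25 |   5 | bbaaabaabaabbaaabbababbbbba
  26 |  16 | bbaaabbababbbbba
  27 |  21 | bbababbbbba
  28 |   2 | bbabbaaabaabaabbaaabbababbbbba
  29 |  28 | bbba
  30 |  27 | bbbba
  31 |  26 | bbbbba

[31, 7, 18, 8, 11, 14, 19, 9, 12, 23, 4, 15, 20, 1, 25, 30, 6, 17, 10, 13, 22, 3, 0, 24, 29, 5, 16, 21, 2, 28, 27, 26]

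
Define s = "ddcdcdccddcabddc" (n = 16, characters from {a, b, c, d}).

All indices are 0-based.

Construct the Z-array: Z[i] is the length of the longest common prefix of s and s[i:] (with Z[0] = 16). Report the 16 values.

[16, 1, 0, 1, 0, 1, 0, 0, 3, 1, 0, 0, 0, 3, 1, 0]

Z[0]=16
i=1: outside box; Z[1]=1 grow→box=[1,2)
i=2: outside box; Z[2]=0
i=3: outside box; Z[3]=1 grow→box=[3,4)
i=4: outside box; Z[4]=0
i=5: outside box; Z[5]=1 grow→box=[5,6)
i=6: outside box; Z[6]=0
i=7: outside box; Z[7]=0
i=8: outside box; Z[8]=3 grow→box=[8,11)
i=9: min(r-i=2, Z[1]=1)=1; Z[9]=1
i=10: min(r-i=1, Z[2]=0)=0; Z[10]=0
i=11: outside box; Z[11]=0
i=12: outside box; Z[12]=0
i=13: outside box; Z[13]=3 grow→box=[13,16)
i=14: min(r-i=2, Z[1]=1)=1; Z[14]=1
i=15: min(r-i=1, Z[2]=0)=0; Z[15]=0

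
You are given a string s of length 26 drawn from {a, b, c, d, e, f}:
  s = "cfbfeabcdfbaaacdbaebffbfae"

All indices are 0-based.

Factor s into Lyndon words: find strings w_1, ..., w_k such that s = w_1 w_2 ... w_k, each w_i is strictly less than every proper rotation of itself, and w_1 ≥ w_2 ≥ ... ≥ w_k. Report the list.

["cf", "bfe", "abcdfb", "aaacdbaebffbfae"]

emit factor 1: 'cf' (i=0, period=2)
emit factor 2: 'bfe' (i=2, period=3)
emit factor 3: 'abcdfb' (i=5, period=6)
emit factor 4: 'aaacdbaebffbfae' (i=11, period=15)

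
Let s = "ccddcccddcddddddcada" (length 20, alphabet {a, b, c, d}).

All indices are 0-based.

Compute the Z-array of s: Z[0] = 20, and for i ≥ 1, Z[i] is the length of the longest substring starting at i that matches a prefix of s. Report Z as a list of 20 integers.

[20, 1, 0, 0, 2, 5, 1, 0, 0, 1, 0, 0, 0, 0, 0, 0, 1, 0, 0, 0]

Z[0]=20
i=1: i≥r, start 0; Z[1]=1 extend→box=[1,2)
i=2: i≥r, start 0; Z[2]=0
i=3: i≥r, start 0; Z[3]=0
i=4: i≥r, start 0; Z[4]=2 extend→box=[4,6)
i=5: min(r-i=1, Z[1]=1)=1; Z[5]=5 extend→box=[5,10)
i=6: min(r-i=4, Z[1]=1)=1; Z[6]=1
i=7: min(r-i=3, Z[2]=0)=0; Z[7]=0
i=8: min(r-i=2, Z[3]=0)=0; Z[8]=0
i=9: min(r-i=1, Z[4]=2)=1; Z[9]=1
i=10: i≥r, start 0; Z[10]=0
i=11: i≥r, start 0; Z[11]=0
i=12: i≥r, start 0; Z[12]=0
i=13: i≥r, start 0; Z[13]=0
i=14: i≥r, start 0; Z[14]=0
i=15: i≥r, start 0; Z[15]=0
i=16: i≥r, start 0; Z[16]=1 extend→box=[16,17)
i=17: i≥r, start 0; Z[17]=0
i=18: i≥r, start 0; Z[18]=0
i=19: i≥r, start 0; Z[19]=0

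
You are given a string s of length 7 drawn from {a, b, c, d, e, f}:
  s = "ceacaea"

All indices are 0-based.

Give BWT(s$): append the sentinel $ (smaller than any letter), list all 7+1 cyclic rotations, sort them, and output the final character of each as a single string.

rank  rotation  last
    0  $ceacaea  a
    1  a$ceacae  e
    2  acaea$ce  e
    3  aea$ceac  c
    4  caea$cea  a
    5  ceacaea$  $
    6  ea$ceaca  a
    7  eacaea$c  c

aeeca$ac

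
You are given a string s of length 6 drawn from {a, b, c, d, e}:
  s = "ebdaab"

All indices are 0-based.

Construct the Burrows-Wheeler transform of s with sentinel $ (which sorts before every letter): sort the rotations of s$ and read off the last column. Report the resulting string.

rank  rotation last
    0  $ebdaab  b
    1  aab$ebd  d
    2  ab$ebda  a
    3  b$ebdaa  a
    4  bdaab$e  e
    5  daab$eb  b
    6  ebdaab$  $

bdaaeb$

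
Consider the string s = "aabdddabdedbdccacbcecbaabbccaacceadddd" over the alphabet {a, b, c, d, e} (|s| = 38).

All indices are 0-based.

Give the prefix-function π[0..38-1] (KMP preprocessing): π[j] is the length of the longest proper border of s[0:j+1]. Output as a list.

[0, 1, 0, 0, 0, 0, 1, 0, 0, 0, 0, 0, 0, 0, 0, 1, 0, 0, 0, 0, 0, 0, 1, 2, 3, 0, 0, 0, 1, 2, 0, 0, 0, 1, 0, 0, 0, 0]

π[0] = 0
j=1 s[j]='a': π[1]=1 (border 'a')
j=2 s[j]='b': k: 1→0; π[2]=0 (border '')
j=3 s[j]='d': π[3]=0 (border '')
j=4 s[j]='d': π[4]=0 (border '')
j=5 s[j]='d': π[5]=0 (border '')
j=6 s[j]='a': π[6]=1 (border 'a')
j=7 s[j]='b': k: 1→0; π[7]=0 (border '')
j=8 s[j]='d': π[8]=0 (border '')
j=9 s[j]='e': π[9]=0 (border '')
j=10 s[j]='d': π[10]=0 (border '')
j=11 s[j]='b': π[11]=0 (border '')
j=12 s[j]='d': π[12]=0 (border '')
j=13 s[j]='c': π[13]=0 (border '')
j=14 s[j]='c': π[14]=0 (border '')
j=15 s[j]='a': π[15]=1 (border 'a')
j=16 s[j]='c': k: 1→0; π[16]=0 (border '')
j=17 s[j]='b': π[17]=0 (border '')
j=18 s[j]='c': π[18]=0 (border '')
j=19 s[j]='e': π[19]=0 (border '')
j=20 s[j]='c': π[20]=0 (border '')
j=21 s[j]='b': π[21]=0 (border '')
j=22 s[j]='a': π[22]=1 (border 'a')
j=23 s[j]='a': π[23]=2 (border 'aa')
j=24 s[j]='b': π[24]=3 (border 'aab')
j=25 s[j]='b': k: 3→0; π[25]=0 (border '')
j=26 s[j]='c': π[26]=0 (border '')
j=27 s[j]='c': π[27]=0 (border '')
j=28 s[j]='a': π[28]=1 (border 'a')
j=29 s[j]='a': π[29]=2 (border 'aa')
j=30 s[j]='c': k: 2→1→0; π[30]=0 (border '')
j=31 s[j]='c': π[31]=0 (border '')
j=32 s[j]='e': π[32]=0 (border '')
j=33 s[j]='a': π[33]=1 (border 'a')
j=34 s[j]='d': k: 1→0; π[34]=0 (border '')
j=35 s[j]='d': π[35]=0 (border '')
j=36 s[j]='d': π[36]=0 (border '')
j=37 s[j]='d': π[37]=0 (border '')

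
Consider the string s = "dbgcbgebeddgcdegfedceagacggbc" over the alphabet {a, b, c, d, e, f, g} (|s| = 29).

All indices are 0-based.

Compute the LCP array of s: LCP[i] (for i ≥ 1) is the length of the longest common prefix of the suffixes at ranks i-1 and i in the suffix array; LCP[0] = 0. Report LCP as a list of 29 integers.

rank | idx | suffix
   0 |  23 | acggbc
   1 |  21 | agacggbc
   2 |  27 | bc
   3 |   7 | beddgcdegfedceagacggbc
   4 |   1 | bgcbgebeddgcdegfedceagacggbc
   5 |   4 | bgebeddgcdegfedceagacggbc
   6 |  28 | c
   7 |   3 | cbgebeddgcdegfedceagacggbc
   8 |  12 | cdegfedceagacggbc
   9 |  19 | ceagacggbc
  10 |  24 | cggbc
  11 |   0 | dbgcbgebeddgcdegfedceagacggbc
  12 |  18 | dceagacggbc
  13 |   9 | ddgcdegfedceagacggbc
  14 |  13 | degfedceagacggbc
  15 |  10 | dgcdegfedceagacggbc
  16 |  20 | eagacggbc
  17 |   6 | ebeddgcdegfedceagacggbc
  18 |  17 | edceagacggbc
  19 |   8 | eddgcdegfedceagacggbc
  20 |  14 | egfedceagacggbc
  21 |  16 | fedceagacggbc
  22 |  22 | gacggbc
  23 |  26 | gbc
  24 |   2 | gcbgebeddgcdegfedceagacggbc
  25 |  11 | gcdegfedceagacggbc
  26 |   5 | gebeddgcdegfedceagacggbc
  27 |  15 | gfedceagacggbc
  28 |  25 | ggbc

SA = [23, 21, 27, 7, 1, 4, 28, 3, 12, 19, 24, 0, 18, 9, 13, 10, 20, 6, 17, 8, 14, 16, 22, 26, 2, 11, 5, 15, 25]
rank  pair      lcp
   1  s[23:],s[21:]  1  'a'
   2  s[21:],s[27:]  0  ''
   3  s[27:],s[7:]  1  'b'
   4  s[7:],s[1:]  1  'b'
   5  s[1:],s[4:]  2  'bg'
   6  s[4:],s[28:]  0  ''
   7  s[28:],s[3:]  1  'c'
   8  s[3:],s[12:]  1  'c'
   9  s[12:],s[19:]  1  'c'
  10  s[19:],s[24:]  1  'c'
  11  s[24:],s[0:]  0  ''
  12  s[0:],s[18:]  1  'd'
  13  s[18:],s[9:]  1  'd'
  14  s[9:],s[13:]  1  'd'
  15  s[13:],s[10:]  1  'd'
  16  s[10:],s[20:]  0  ''
  17  s[20:],s[6:]  1  'e'
  18  s[6:],s[17:]  1  'e'
  19  s[17:],s[8:]  2  'ed'
  20  s[8:],s[14:]  1  'e'
  21  s[14:],s[16:]  0  ''
  22  s[16:],s[22:]  0  ''
  23  s[22:],s[26:]  1  'g'
  24  s[26:],s[2:]  1  'g'
  25  s[2:],s[11:]  2  'gc'
  26  s[11:],s[5:]  1  'g'
  27  s[5:],s[15:]  1  'g'
  28  s[15:],s[25:]  1  'g'

[0, 1, 0, 1, 1, 2, 0, 1, 1, 1, 1, 0, 1, 1, 1, 1, 0, 1, 1, 2, 1, 0, 0, 1, 1, 2, 1, 1, 1]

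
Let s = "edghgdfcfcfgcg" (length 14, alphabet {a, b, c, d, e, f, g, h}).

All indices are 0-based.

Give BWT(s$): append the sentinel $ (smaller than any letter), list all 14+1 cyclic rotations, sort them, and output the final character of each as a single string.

rank  rotation         last
    0  $edghgdfcfcfgcg  g
    1  cfcfgcg$edghgdf  f
    2  cfgcg$edghgdfcf  f
    3  cg$edghgdfcfcfg  g
    4  dfcfcfgcg$edghg  g
    5  dghgdfcfcfgcg$e  e
    6  edghgdfcfcfgcg$  $
    7  fcfcfgcg$edghgd  d
    8  fcfgcg$edghgdfc  c
    9  fgcg$edghgdfcfc  c
   10  g$edghgdfcfcfgc  c
   11  gcg$edghgdfcfcf  f
   12  gdfcfcfgcg$edgh  h
   13  ghgdfcfcfgcg$ed  d
   14  hgdfcfcfgcg$edg  g

gffgge$dcccfhdg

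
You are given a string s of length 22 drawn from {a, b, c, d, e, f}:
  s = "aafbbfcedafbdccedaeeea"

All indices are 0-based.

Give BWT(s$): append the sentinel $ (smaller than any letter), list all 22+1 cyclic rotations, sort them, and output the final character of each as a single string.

rank  rotation                 last
    0  $aafbbfcedafbdccedaeeea  a
    1  a$aafbbfcedafbdccedaeee  e
    2  aafbbfcedafbdccedaeeea$  $
    3  aeeea$aafbbfcedafbdcced  d
    4  afbbfcedafbdccedaeeea$a  a
    5  afbdccedaeeea$aafbbfced  d
    6  bbfcedafbdccedaeeea$aaf  f
    7  bdccedaeeea$aafbbfcedaf  f
    8  bfcedafbdccedaeeea$aafb  b
    9  ccedaeeea$aafbbfcedafbd  d
   10  cedaeeea$aafbbfcedafbdc  c
   11  cedafbdccedaeeea$aafbbf  f
   12  daeeea$aafbbfcedafbdcce  e
   13  dafbdccedaeeea$aafbbfce  e
   14  dccedaeeea$aafbbfcedafb  b
   15  ea$aafbbfcedafbdccedaee  e
   16  edaeeea$aafbbfcedafbdcc  c
   17  edafbdccedaeeea$aafbbfc  c
   18  eea$aafbbfcedafbdccedae  e
   19  eeea$aafbbfcedafbdcceda  a
   20  fbbfcedafbdccedaeeea$aa  a
   21  fbdccedaeeea$aafbbfceda  a
   22  fcedafbdccedaeeea$aafbb  b

ae$dadffbdcfeebecceaaab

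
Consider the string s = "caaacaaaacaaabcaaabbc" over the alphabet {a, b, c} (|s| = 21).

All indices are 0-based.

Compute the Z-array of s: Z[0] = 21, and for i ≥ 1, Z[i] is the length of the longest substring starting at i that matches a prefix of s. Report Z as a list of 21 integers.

Z[0]=21
i=1: fresh scan; Z[1]=0
i=2: fresh scan; Z[2]=0
i=3: fresh scan; Z[3]=0
i=4: fresh scan; Z[4]=4 extend→box=[4,8)
i=5: min(r-i=3, Z[1]=0)=0; Z[5]=0
i=6: min(r-i=2, Z[2]=0)=0; Z[6]=0
i=7: min(r-i=1, Z[3]=0)=0; Z[7]=0
i=8: fresh scan; Z[8]=0
i=9: fresh scan; Z[9]=4 extend→box=[9,13)
i=10: min(r-i=3, Z[1]=0)=0; Z[10]=0
i=11: min(r-i=2, Z[2]=0)=0; Z[11]=0
i=12: min(r-i=1, Z[3]=0)=0; Z[12]=0
i=13: fresh scan; Z[13]=0
i=14: fresh scan; Z[14]=4 extend→box=[14,18)
i=15: min(r-i=3, Z[1]=0)=0; Z[15]=0
i=16: min(r-i=2, Z[2]=0)=0; Z[16]=0
i=17: min(r-i=1, Z[3]=0)=0; Z[17]=0
i=18: fresh scan; Z[18]=0
i=19: fresh scan; Z[19]=0
i=20: fresh scan; Z[20]=1 extend→box=[20,21)

[21, 0, 0, 0, 4, 0, 0, 0, 0, 4, 0, 0, 0, 0, 4, 0, 0, 0, 0, 0, 1]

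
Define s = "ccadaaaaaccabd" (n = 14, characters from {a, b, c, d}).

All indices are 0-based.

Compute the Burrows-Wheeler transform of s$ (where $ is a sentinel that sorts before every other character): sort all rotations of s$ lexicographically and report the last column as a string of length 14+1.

ddaaacacacca$ba

rank  rotation         last
    0  $ccadaaaaaccabd  d
    1  aaaaaccabd$ccad  d
    2  aaaaccabd$ccada  a
    3  aaaccabd$ccadaa  a
    4  aaccabd$ccadaaa  a
    5  abd$ccadaaaaacc  c
    6  accabd$ccadaaaa  a
    7  adaaaaaccabd$cc  c
    8  bd$ccadaaaaacca  a
    9  cabd$ccadaaaaac  c
   10  cadaaaaaccabd$c  c
   11  ccabd$ccadaaaaa  a
   12  ccadaaaaaccabd$  $
   13  d$ccadaaaaaccab  b
   14  daaaaaccabd$cca  a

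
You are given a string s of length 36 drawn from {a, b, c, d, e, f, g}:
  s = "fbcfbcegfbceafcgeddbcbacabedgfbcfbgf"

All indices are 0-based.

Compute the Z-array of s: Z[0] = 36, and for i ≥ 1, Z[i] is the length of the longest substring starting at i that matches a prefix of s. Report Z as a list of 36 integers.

Z[0]=36
i=1: i≥r, start 0; Z[1]=0
i=2: i≥r, start 0; Z[2]=0
i=3: i≥r, start 0; Z[3]=3 grow→box=[3,6)
i=4: min(r-i=2, Z[1]=0)=0; Z[4]=0
i=5: min(r-i=1, Z[2]=0)=0; Z[5]=0
i=6: i≥r, start 0; Z[6]=0
i=7: i≥r, start 0; Z[7]=0
i=8: i≥r, start 0; Z[8]=3 grow→box=[8,11)
i=9: min(r-i=2, Z[1]=0)=0; Z[9]=0
i=10: min(r-i=1, Z[2]=0)=0; Z[10]=0
i=11: i≥r, start 0; Z[11]=0
i=12: i≥r, start 0; Z[12]=0
i=13: i≥r, start 0; Z[13]=1 grow→box=[13,14)
i=14: i≥r, start 0; Z[14]=0
i=15: i≥r, start 0; Z[15]=0
i=16: i≥r, start 0; Z[16]=0
i=17: i≥r, start 0; Z[17]=0
i=18: i≥r, start 0; Z[18]=0
i=19: i≥r, start 0; Z[19]=0
i=20: i≥r, start 0; Z[20]=0
i=21: i≥r, start 0; Z[21]=0
i=22: i≥r, start 0; Z[22]=0
i=23: i≥r, start 0; Z[23]=0
i=24: i≥r, start 0; Z[24]=0
i=25: i≥r, start 0; Z[25]=0
i=26: i≥r, start 0; Z[26]=0
i=27: i≥r, start 0; Z[27]=0
i=28: i≥r, start 0; Z[28]=0
i=29: i≥r, start 0; Z[29]=5 grow→box=[29,34)
i=30: min(r-i=4, Z[1]=0)=0; Z[30]=0
i=31: min(r-i=3, Z[2]=0)=0; Z[31]=0
i=32: min(r-i=2, Z[3]=3)=2; Z[32]=2
i=33: min(r-i=1, Z[4]=0)=0; Z[33]=0
i=34: i≥r, start 0; Z[34]=0
i=35: i≥r, start 0; Z[35]=1 grow→box=[35,36)

[36, 0, 0, 3, 0, 0, 0, 0, 3, 0, 0, 0, 0, 1, 0, 0, 0, 0, 0, 0, 0, 0, 0, 0, 0, 0, 0, 0, 0, 5, 0, 0, 2, 0, 0, 1]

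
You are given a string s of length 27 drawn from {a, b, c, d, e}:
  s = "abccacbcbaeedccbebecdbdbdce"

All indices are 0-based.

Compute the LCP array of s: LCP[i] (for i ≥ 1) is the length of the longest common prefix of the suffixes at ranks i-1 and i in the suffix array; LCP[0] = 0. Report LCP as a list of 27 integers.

[0, 1, 1, 0, 1, 2, 1, 2, 1, 2, 0, 1, 2, 2, 1, 2, 1, 1, 0, 3, 1, 2, 0, 1, 1, 1, 1]

rank | idx | suffix
   0 |   0 | abccacbcbaeedccbebecdbdbdce
   1 |   4 | acbcbaeedccbebecdbdbdce
   2 |   9 | aeedccbebecdbdbdce
   3 |   8 | baeedccbebecdbdbdce
   4 |   6 | bcbaeedccbebecdbdbdce
   5 |   1 | bccacbcbaeedccbebecdbdbdce
   6 |  21 | bdbdce
   7 |  23 | bdce
   8 |  15 | bebecdbdbdce
   9 |  17 | becdbdbdce
  10 |   3 | cacbcbaeedccbebecdbdbdce
  11 |   7 | cbaeedccbebecdbdbdce
  12 |   5 | cbcbaeedccbebecdbdbdce
  13 |  14 | cbebecdbdbdce
  14 |   2 | ccacbcbaeedccbebecdbdbdce
  15 |  13 | ccbebecdbdbdce
  16 |  19 | cdbdbdce
  17 |  25 | ce
  18 |  20 | dbdbdce
  19 |  22 | dbdce
  20 |  12 | dccbebecdbdbdce
  21 |  24 | dce
  22 |  26 | e
  23 |  16 | ebecdbdbdce
  24 |  18 | ecdbdbdce
  25 |  11 | edccbebecdbdbdce
  26 |  10 | eedccbebecdbdbdce

SA = [0, 4, 9, 8, 6, 1, 21, 23, 15, 17, 3, 7, 5, 14, 2, 13, 19, 25, 20, 22, 12, 24, 26, 16, 18, 11, 10]
i: (SA[i-1],SA[i]) lcp shared
  1: (0,4) 1 'a'
  2: (4,9) 1 'a'
  3: (9,8) 0 ''
  4: (8,6) 1 'b'
  5: (6,1) 2 'bc'
  6: (1,21) 1 'b'
  7: (21,23) 2 'bd'
  8: (23,15) 1 'b'
  9: (15,17) 2 'be'
  10: (17,3) 0 ''
  11: (3,7) 1 'c'
  12: (7,5) 2 'cb'
  13: (5,14) 2 'cb'
  14: (14,2) 1 'c'
  15: (2,13) 2 'cc'
  16: (13,19) 1 'c'
  17: (19,25) 1 'c'
  18: (25,20) 0 ''
  19: (20,22) 3 'dbd'
  20: (22,12) 1 'd'
  21: (12,24) 2 'dc'
  22: (24,26) 0 ''
  23: (26,16) 1 'e'
  24: (16,18) 1 'e'
  25: (18,11) 1 'e'
  26: (11,10) 1 'e'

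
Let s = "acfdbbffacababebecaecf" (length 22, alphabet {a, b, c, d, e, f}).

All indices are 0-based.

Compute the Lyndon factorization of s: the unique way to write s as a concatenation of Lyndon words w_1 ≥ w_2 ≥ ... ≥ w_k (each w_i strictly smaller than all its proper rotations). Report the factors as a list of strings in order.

["acfdbbff", "ac", "ababebecaecf"]

emit factor 1: 'acfdbbff' (i=0, period=8)
emit factor 2: 'ac' (i=8, period=2)
emit factor 3: 'ababebecaecf' (i=10, period=12)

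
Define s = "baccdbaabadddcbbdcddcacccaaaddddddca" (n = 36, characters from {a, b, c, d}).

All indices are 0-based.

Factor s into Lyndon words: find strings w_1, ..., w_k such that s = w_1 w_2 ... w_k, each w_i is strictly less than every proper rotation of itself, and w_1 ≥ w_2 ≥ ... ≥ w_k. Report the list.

["b", "accdb", "aabadddcbbdcddcaccc", "aaaddddddc", "a"]

emit factor 1: 'b' (i=0, period=1)
emit factor 2: 'accdb' (i=1, period=5)
emit factor 3: 'aabadddcbbdcddcaccc' (i=6, period=19)
emit factor 4: 'aaaddddddc' (i=25, period=10)
emit factor 5: 'a' (i=35, period=1)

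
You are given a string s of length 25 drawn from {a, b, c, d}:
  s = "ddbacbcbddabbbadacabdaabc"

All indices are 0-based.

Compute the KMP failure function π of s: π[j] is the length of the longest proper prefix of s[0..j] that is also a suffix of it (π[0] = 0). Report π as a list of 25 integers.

π[0] = 0
j=1 s[j]='d': π[1]=1 (border 'd')
j=2 s[j]='b': k: 1→0; π[2]=0 (border '')
j=3 s[j]='a': π[3]=0 (border '')
j=4 s[j]='c': π[4]=0 (border '')
j=5 s[j]='b': π[5]=0 (border '')
j=6 s[j]='c': π[6]=0 (border '')
j=7 s[j]='b': π[7]=0 (border '')
j=8 s[j]='d': π[8]=1 (border 'd')
j=9 s[j]='d': π[9]=2 (border 'dd')
j=10 s[j]='a': k: 2→1→0; π[10]=0 (border '')
j=11 s[j]='b': π[11]=0 (border '')
j=12 s[j]='b': π[12]=0 (border '')
j=13 s[j]='b': π[13]=0 (border '')
j=14 s[j]='a': π[14]=0 (border '')
j=15 s[j]='d': π[15]=1 (border 'd')
j=16 s[j]='a': k: 1→0; π[16]=0 (border '')
j=17 s[j]='c': π[17]=0 (border '')
j=18 s[j]='a': π[18]=0 (border '')
j=19 s[j]='b': π[19]=0 (border '')
j=20 s[j]='d': π[20]=1 (border 'd')
j=21 s[j]='a': k: 1→0; π[21]=0 (border '')
j=22 s[j]='a': π[22]=0 (border '')
j=23 s[j]='b': π[23]=0 (border '')
j=24 s[j]='c': π[24]=0 (border '')

[0, 1, 0, 0, 0, 0, 0, 0, 1, 2, 0, 0, 0, 0, 0, 1, 0, 0, 0, 0, 1, 0, 0, 0, 0]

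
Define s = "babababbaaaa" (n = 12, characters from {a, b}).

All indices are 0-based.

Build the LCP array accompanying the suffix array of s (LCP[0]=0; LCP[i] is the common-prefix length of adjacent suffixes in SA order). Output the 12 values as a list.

sorted suffixes:
  #0 SA[0]=11  'a'
  #1 SA[1]=10  'aa'
  #2 SA[2]=9  'aaa'
  #3 SA[3]=8  'aaaa'
  #4 SA[4]=1  'abababbaaaa'
  #5 SA[5]=3  'ababbaaaa'
  #6 SA[6]=5  'abbaaaa'
  #7 SA[7]=7  'baaaa'
  #8 SA[8]=0  'babababbaaaa'
  #9 SA[9]=2  'bababbaaaa'
  #10 SA[10]=4  'babbaaaa'
  #11 SA[11]=6  'bbaaaa'

SA = [11, 10, 9, 8, 1, 3, 5, 7, 0, 2, 4, 6]
i: (SA[i-1],SA[i]) lcp shared
  1: (11,10) 1 'a'
  2: (10,9) 2 'aa'
  3: (9,8) 3 'aaa'
  4: (8,1) 1 'a'
  5: (1,3) 4 'abab'
  6: (3,5) 2 'ab'
  7: (5,7) 0 ''
  8: (7,0) 2 'ba'
  9: (0,2) 5 'babab'
  10: (2,4) 3 'bab'
  11: (4,6) 1 'b'

[0, 1, 2, 3, 1, 4, 2, 0, 2, 5, 3, 1]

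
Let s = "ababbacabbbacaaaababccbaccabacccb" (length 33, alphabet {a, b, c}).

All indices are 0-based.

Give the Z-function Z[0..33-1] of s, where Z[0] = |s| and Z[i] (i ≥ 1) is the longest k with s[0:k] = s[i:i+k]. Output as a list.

Z[0]=33
i=1: fresh scan; Z[1]=0
i=2: fresh scan; Z[2]=2 extend→box=[2,4)
i=3: min(r-i=1, Z[1]=0)=0; Z[3]=0
i=4: fresh scan; Z[4]=0
i=5: fresh scan; Z[5]=1 extend→box=[5,6)
i=6: fresh scan; Z[6]=0
i=7: fresh scan; Z[7]=2 extend→box=[7,9)
i=8: min(r-i=1, Z[1]=0)=0; Z[8]=0
i=9: fresh scan; Z[9]=0
i=10: fresh scan; Z[10]=0
i=11: fresh scan; Z[11]=1 extend→box=[11,12)
i=12: fresh scan; Z[12]=0
i=13: fresh scan; Z[13]=1 extend→box=[13,14)
i=14: fresh scan; Z[14]=1 extend→box=[14,15)
i=15: fresh scan; Z[15]=1 extend→box=[15,16)
i=16: fresh scan; Z[16]=4 extend→box=[16,20)
i=17: min(r-i=3, Z[1]=0)=0; Z[17]=0
i=18: min(r-i=2, Z[2]=2)=2; Z[18]=2
i=19: min(r-i=1, Z[3]=0)=0; Z[19]=0
i=20: fresh scan; Z[20]=0
i=21: fresh scan; Z[21]=0
i=22: fresh scan; Z[22]=0
i=23: fresh scan; Z[23]=1 extend→box=[23,24)
i=24: fresh scan; Z[24]=0
i=25: fresh scan; Z[25]=0
i=26: fresh scan; Z[26]=3 extend→box=[26,29)
i=27: min(r-i=2, Z[1]=0)=0; Z[27]=0
i=28: min(r-i=1, Z[2]=2)=1; Z[28]=1
i=29: fresh scan; Z[29]=0
i=30: fresh scan; Z[30]=0
i=31: fresh scan; Z[31]=0
i=32: fresh scan; Z[32]=0

[33, 0, 2, 0, 0, 1, 0, 2, 0, 0, 0, 1, 0, 1, 1, 1, 4, 0, 2, 0, 0, 0, 0, 1, 0, 0, 3, 0, 1, 0, 0, 0, 0]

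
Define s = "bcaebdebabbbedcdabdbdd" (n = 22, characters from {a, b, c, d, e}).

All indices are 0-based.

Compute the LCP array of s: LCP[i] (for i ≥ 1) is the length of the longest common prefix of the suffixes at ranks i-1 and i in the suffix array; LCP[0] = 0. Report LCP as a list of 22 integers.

rank | idx | suffix
   0 |   8 | abbbedcdabdbdd
   1 |  16 | abdbdd
   2 |   2 | aebdebabbbedcdabdbdd
   3 |   7 | babbbedcdabdbdd
   4 |   9 | bbbedcdabdbdd
   5 |  10 | bbedcdabdbdd
   6 |   0 | bcaebdebabbbedcdabdbdd
   7 |  17 | bdbdd
   8 |  19 | bdd
   9 |   4 | bdebabbbedcdabdbdd
  10 |  11 | bedcdabdbdd
  11 |   1 | caebdebabbbedcdabdbdd
  12 |  14 | cdabdbdd
  13 |  21 | d
  14 |  15 | dabdbdd
  15 |  18 | dbdd
  16 |  13 | dcdabdbdd
  17 |  20 | dd
  18 |   5 | debabbbedcdabdbdd
  19 |   6 | ebabbbedcdabdbdd
  20 |   3 | ebdebabbbedcdabdbdd
  21 |  12 | edcdabdbdd

SA = [8, 16, 2, 7, 9, 10, 0, 17, 19, 4, 11, 1, 14, 21, 15, 18, 13, 20, 5, 6, 3, 12]
[i] adj suffixes → lcp
  [1] 8/16 → 2 ('ab')
  [2] 16/2 → 1 ('a')
  [3] 2/7 → 0 ('')
  [4] 7/9 → 1 ('b')
  [5] 9/10 → 2 ('bb')
  [6] 10/0 → 1 ('b')
  [7] 0/17 → 1 ('b')
  [8] 17/19 → 2 ('bd')
  [9] 19/4 → 2 ('bd')
  [10] 4/11 → 1 ('b')
  [11] 11/1 → 0 ('')
  [12] 1/14 → 1 ('c')
  [13] 14/21 → 0 ('')
  [14] 21/15 → 1 ('d')
  [15] 15/18 → 1 ('d')
  [16] 18/13 → 1 ('d')
  [17] 13/20 → 1 ('d')
  [18] 20/5 → 1 ('d')
  [19] 5/6 → 0 ('')
  [20] 6/3 → 2 ('eb')
  [21] 3/12 → 1 ('e')

[0, 2, 1, 0, 1, 2, 1, 1, 2, 2, 1, 0, 1, 0, 1, 1, 1, 1, 1, 0, 2, 1]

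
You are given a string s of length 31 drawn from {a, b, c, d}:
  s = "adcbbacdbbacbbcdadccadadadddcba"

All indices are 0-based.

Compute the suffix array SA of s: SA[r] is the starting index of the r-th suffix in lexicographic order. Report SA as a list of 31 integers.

rank | idx | suffix
   0 |  30 | a
   1 |  10 | acbbcdadccadadadddcba
   2 |   5 | acdbbacbbcdadccadadadddcba
   3 |  20 | adadadddcba
   4 |  22 | adadddcba
   5 |   0 | adcbbacdbbacbbcdadccadadadddcba
   6 |  16 | adccadadadddcba
   7 |  24 | adddcba
   8 |  29 | ba
   9 |   9 | bacbbcdadccadadadddcba
  10 |   4 | bacdbbacbbcdadccadadadddcba
  11 |   8 | bbacbbcdadccadadadddcba
  12 |   3 | bbacdbbacbbcdadccadadadddcba
  13 |  12 | bbcdadccadadadddcba
  14 |  13 | bcdadccadadadddcba
  15 |  19 | cadadadddcba
  16 |  28 | cba
  17 |   2 | cbbacdbbacbbcdadccadadadddcba
  18 |  11 | cbbcdadccadadadddcba
  19 |  18 | ccadadadddcba
  20 |  14 | cdadccadadadddcba
  21 |   6 | cdbbacbbcdadccadadadddcba
  22 |  21 | dadadddcba
  23 |  15 | dadccadadadddcba
  24 |  23 | dadddcba
  25 |   7 | dbbacbbcdadccadadadddcba
  26 |  27 | dcba
  27 |   1 | dcbbacdbbacbbcdadccadadadddcba
  28 |  17 | dccadadadddcba
  29 |  26 | ddcba
  30 |  25 | dddcba

[30, 10, 5, 20, 22, 0, 16, 24, 29, 9, 4, 8, 3, 12, 13, 19, 28, 2, 11, 18, 14, 6, 21, 15, 23, 7, 27, 1, 17, 26, 25]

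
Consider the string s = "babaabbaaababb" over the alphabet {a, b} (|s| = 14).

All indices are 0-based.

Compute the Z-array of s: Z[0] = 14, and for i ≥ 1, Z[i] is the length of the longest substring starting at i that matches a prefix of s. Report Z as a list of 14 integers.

Z[0]=14
i=1: fresh scan; Z[1]=0
i=2: fresh scan; Z[2]=2 scan→box=[2,4)
i=3: min(r-i=1, Z[1]=0)=0; Z[3]=0
i=4: fresh scan; Z[4]=0
i=5: fresh scan; Z[5]=1 scan→box=[5,6)
i=6: fresh scan; Z[6]=2 scan→box=[6,8)
i=7: min(r-i=1, Z[1]=0)=0; Z[7]=0
i=8: fresh scan; Z[8]=0
i=9: fresh scan; Z[9]=0
i=10: fresh scan; Z[10]=3 scan→box=[10,13)
i=11: min(r-i=2, Z[1]=0)=0; Z[11]=0
i=12: min(r-i=1, Z[2]=2)=1; Z[12]=1
i=13: fresh scan; Z[13]=1 scan→box=[13,14)

[14, 0, 2, 0, 0, 1, 2, 0, 0, 0, 3, 0, 1, 1]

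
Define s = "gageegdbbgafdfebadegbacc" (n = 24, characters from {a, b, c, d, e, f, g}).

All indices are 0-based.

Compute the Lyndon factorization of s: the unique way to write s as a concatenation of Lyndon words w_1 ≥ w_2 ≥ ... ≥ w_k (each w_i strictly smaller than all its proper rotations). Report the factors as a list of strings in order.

emit factor 1: 'g' (i=0, period=1)
emit factor 2: 'ageegdbbg' (i=1, period=9)
emit factor 3: 'afdfeb' (i=10, period=6)
emit factor 4: 'adegb' (i=16, period=5)
emit factor 5: 'acc' (i=21, period=3)

["g", "ageegdbbg", "afdfeb", "adegb", "acc"]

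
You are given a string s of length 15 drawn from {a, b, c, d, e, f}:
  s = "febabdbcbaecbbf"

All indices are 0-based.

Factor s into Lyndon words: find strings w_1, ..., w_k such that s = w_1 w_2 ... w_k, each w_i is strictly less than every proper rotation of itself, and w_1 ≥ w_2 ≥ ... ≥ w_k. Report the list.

emit factor 1: 'f' (i=0, period=1)
emit factor 2: 'e' (i=1, period=1)
emit factor 3: 'b' (i=2, period=1)
emit factor 4: 'abdbcbaecbbf' (i=3, period=12)

["f", "e", "b", "abdbcbaecbbf"]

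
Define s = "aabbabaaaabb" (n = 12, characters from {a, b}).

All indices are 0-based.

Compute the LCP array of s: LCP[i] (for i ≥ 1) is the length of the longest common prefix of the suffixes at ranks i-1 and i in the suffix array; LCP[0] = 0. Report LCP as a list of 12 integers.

sorted suffixes:
  #0 SA[0]=6  'aaaabb'
  #1 SA[1]=7  'aaabb'
  #2 SA[2]=8  'aabb'
  #3 SA[3]=0  'aabbabaaaabb'
  #4 SA[4]=4  'abaaaabb'
  #5 SA[5]=9  'abb'
  #6 SA[6]=1  'abbabaaaabb'
  #7 SA[7]=11  'b'
  #8 SA[8]=5  'baaaabb'
  #9 SA[9]=3  'babaaaabb'
  #10 SA[10]=10  'bb'
  #11 SA[11]=2  'bbabaaaabb'

SA = [6, 7, 8, 0, 4, 9, 1, 11, 5, 3, 10, 2]
rank  pair      lcp
   1  s[6:],s[7:]  3  'aaa'
   2  s[7:],s[8:]  2  'aa'
   3  s[8:],s[0:]  4  'aabb'
   4  s[0:],s[4:]  1  'a'
   5  s[4:],s[9:]  2  'ab'
   6  s[9:],s[1:]  3  'abb'
   7  s[1:],s[11:]  0  ''
   8  s[11:],s[5:]  1  'b'
   9  s[5:],s[3:]  2  'ba'
  10  s[3:],s[10:]  1  'b'
  11  s[10:],s[2:]  2  'bb'

[0, 3, 2, 4, 1, 2, 3, 0, 1, 2, 1, 2]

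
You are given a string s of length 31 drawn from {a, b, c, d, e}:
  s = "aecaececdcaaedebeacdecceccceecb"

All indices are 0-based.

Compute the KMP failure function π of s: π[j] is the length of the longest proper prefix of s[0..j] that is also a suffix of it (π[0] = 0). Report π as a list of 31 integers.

π[0] = 0
j=1 s[j]='e': π[1]=0 (border '')
j=2 s[j]='c': π[2]=0 (border '')
j=3 s[j]='a': π[3]=1 (border 'a')
j=4 s[j]='e': π[4]=2 (border 'ae')
j=5 s[j]='c': π[5]=3 (border 'aec')
j=6 s[j]='e': k: 3→0; π[6]=0 (border '')
j=7 s[j]='c': π[7]=0 (border '')
j=8 s[j]='d': π[8]=0 (border '')
j=9 s[j]='c': π[9]=0 (border '')
j=10 s[j]='a': π[10]=1 (border 'a')
j=11 s[j]='a': k: 1→0; π[11]=1 (border 'a')
j=12 s[j]='e': π[12]=2 (border 'ae')
j=13 s[j]='d': k: 2→0; π[13]=0 (border '')
j=14 s[j]='e': π[14]=0 (border '')
j=15 s[j]='b': π[15]=0 (border '')
j=16 s[j]='e': π[16]=0 (border '')
j=17 s[j]='a': π[17]=1 (border 'a')
j=18 s[j]='c': k: 1→0; π[18]=0 (border '')
j=19 s[j]='d': π[19]=0 (border '')
j=20 s[j]='e': π[20]=0 (border '')
j=21 s[j]='c': π[21]=0 (border '')
j=22 s[j]='c': π[22]=0 (border '')
j=23 s[j]='e': π[23]=0 (border '')
j=24 s[j]='c': π[24]=0 (border '')
j=25 s[j]='c': π[25]=0 (border '')
j=26 s[j]='c': π[26]=0 (border '')
j=27 s[j]='e': π[27]=0 (border '')
j=28 s[j]='e': π[28]=0 (border '')
j=29 s[j]='c': π[29]=0 (border '')
j=30 s[j]='b': π[30]=0 (border '')

[0, 0, 0, 1, 2, 3, 0, 0, 0, 0, 1, 1, 2, 0, 0, 0, 0, 1, 0, 0, 0, 0, 0, 0, 0, 0, 0, 0, 0, 0, 0]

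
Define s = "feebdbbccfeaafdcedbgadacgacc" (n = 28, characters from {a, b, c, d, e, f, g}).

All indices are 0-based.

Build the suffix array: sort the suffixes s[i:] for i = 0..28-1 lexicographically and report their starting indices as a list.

rank→(start, suffix):
  0 → (11, 'aafdcedbgadacgacc')
  1 → (25, 'acc')
  2 → (22, 'acgacc')
  3 → (20, 'adacgacc')
  4 → (12, 'afdcedbgadacgacc')
  5 → (5, 'bbccfeaafdcedbgadacgacc')
  6 → (6, 'bccfeaafdcedbgadacgacc')
  7 → (3, 'bdbbccfeaafdcedbgadacgacc')
  8 → (18, 'bgadacgacc')
  9 → (27, 'c')
  10 → (26, 'cc')
  11 → (7, 'ccfeaafdcedbgadacgacc')
  12 → (15, 'cedbgadacgacc')
  13 → (8, 'cfeaafdcedbgadacgacc')
  14 → (23, 'cgacc')
  15 → (21, 'dacgacc')
  16 → (4, 'dbbccfeaafdcedbgadacgacc')
  17 → (17, 'dbgadacgacc')
  18 → (14, 'dcedbgadacgacc')
  19 → (10, 'eaafdcedbgadacgacc')
  20 → (2, 'ebdbbccfeaafdcedbgadacgacc')
  21 → (16, 'edbgadacgacc')
  22 → (1, 'eebdbbccfeaafdcedbgadacgacc')
  23 → (13, 'fdcedbgadacgacc')
  24 → (9, 'feaafdcedbgadacgacc')
  25 → (0, 'feebdbbccfeaafdcedbgadacgacc')
  26 → (24, 'gacc')
  27 → (19, 'gadacgacc')

[11, 25, 22, 20, 12, 5, 6, 3, 18, 27, 26, 7, 15, 8, 23, 21, 4, 17, 14, 10, 2, 16, 1, 13, 9, 0, 24, 19]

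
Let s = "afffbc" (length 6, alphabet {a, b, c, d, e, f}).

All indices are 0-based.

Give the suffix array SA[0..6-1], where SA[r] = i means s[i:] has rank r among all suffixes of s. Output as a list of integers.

sorted suffixes:
  #0 SA[0]=0  'afffbc'
  #1 SA[1]=4  'bc'
  #2 SA[2]=5  'c'
  #3 SA[3]=3  'fbc'
  #4 SA[4]=2  'ffbc'
  #5 SA[5]=1  'fffbc'

[0, 4, 5, 3, 2, 1]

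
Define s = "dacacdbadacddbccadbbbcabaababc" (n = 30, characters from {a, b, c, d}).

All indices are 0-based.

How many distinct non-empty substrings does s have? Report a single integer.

rank→(start, suffix):
  0 → (24, 'aababc')
  1 → (22, 'abaababc')
  2 → (25, 'ababc')
  3 → (27, 'abc')
  4 → (1, 'acacdbadacddbccadbbbcabaababc')
  5 → (3, 'acdbadacddbccadbbbcabaababc')
  6 → (9, 'acddbccadbbbcabaababc')
  7 → (7, 'adacddbccadbbbcabaababc')
  8 → (16, 'adbbbcabaababc')
  9 → (23, 'baababc')
  10 → (26, 'babc')
  11 → (6, 'badacddbccadbbbcabaababc')
  12 → (18, 'bbbcabaababc')
  13 → (19, 'bbcabaababc')
  14 → (28, 'bc')
  15 → (20, 'bcabaababc')
  16 → (13, 'bccadbbbcabaababc')
  17 → (29, 'c')
  18 → (21, 'cabaababc')
  19 → (2, 'cacdbadacddbccadbbbcabaababc')
  20 → (15, 'cadbbbcabaababc')
  21 → (14, 'ccadbbbcabaababc')
  22 → (4, 'cdbadacddbccadbbbcabaababc')
  23 → (10, 'cddbccadbbbcabaababc')
  24 → (0, 'dacacdbadacddbccadbbbcabaababc')
  25 → (8, 'dacddbccadbbbcabaababc')
  26 → (5, 'dbadacddbccadbbbcabaababc')
  27 → (17, 'dbbbcabaababc')
  28 → (12, 'dbccadbbbcabaababc')
  29 → (11, 'ddbccadbbbcabaababc')

SA = [24, 22, 25, 27, 1, 3, 9, 7, 16, 23, 26, 6, 18, 19, 28, 20, 13, 29, 21, 2, 15, 14, 4, 10, 0, 8, 5, 17, 12, 11]
i: (SA[i-1],SA[i]) lcp shared
  1: (24,22) 1 'a'
  2: (22,25) 3 'aba'
  3: (25,27) 2 'ab'
  4: (27,1) 1 'a'
  5: (1,3) 2 'ac'
  6: (3,9) 3 'acd'
  7: (9,7) 1 'a'
  8: (7,16) 2 'ad'
  9: (16,23) 0 ''
  10: (23,26) 2 'ba'
  11: (26,6) 2 'ba'
  12: (6,18) 1 'b'
  13: (18,19) 2 'bb'
  14: (19,28) 1 'b'
  15: (28,20) 2 'bc'
  16: (20,13) 2 'bc'
  17: (13,29) 0 ''
  18: (29,21) 1 'c'
  19: (21,2) 2 'ca'
  20: (2,15) 2 'ca'
  21: (15,14) 1 'c'
  22: (14,4) 1 'c'
  23: (4,10) 2 'cd'
  24: (10,0) 0 ''
  25: (0,8) 3 'dac'
  26: (8,5) 1 'd'
  27: (5,17) 2 'db'
  28: (17,12) 2 'db'
  29: (12,11) 1 'd'

n(n+1)/2 = 30·31/2 = 465
Σ LCP = 0 + 1 + 3 + 2 + 1 + 2 + 3 + 1 + 2 + 0 + 2 + 2 + 1 + 2 + 1 + 2 + 2 + 0 + 1 + 2 + 2 + 1 + 1 + 2 + 0 + 3 + 1 + 2 + 2 + 1 = 45
distinct = 465 − 45 = 420

420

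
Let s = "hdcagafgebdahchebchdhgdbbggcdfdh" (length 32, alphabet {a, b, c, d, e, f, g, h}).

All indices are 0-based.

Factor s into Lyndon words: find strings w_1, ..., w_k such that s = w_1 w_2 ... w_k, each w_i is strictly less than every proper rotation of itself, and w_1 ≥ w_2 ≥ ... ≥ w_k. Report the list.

["h", "d", "c", "ag", "afgebdahchebchdhgdbbggcdfdh"]

emit factor 1: 'h' (i=0, period=1)
emit factor 2: 'd' (i=1, period=1)
emit factor 3: 'c' (i=2, period=1)
emit factor 4: 'ag' (i=3, period=2)
emit factor 5: 'afgebdahchebchdhgdbbggcdfdh' (i=5, period=27)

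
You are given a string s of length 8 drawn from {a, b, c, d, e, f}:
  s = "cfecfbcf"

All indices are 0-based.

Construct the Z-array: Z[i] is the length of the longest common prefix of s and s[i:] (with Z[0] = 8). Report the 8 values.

[8, 0, 0, 2, 0, 0, 2, 0]

Z[0]=8
i=1: outside box; Z[1]=0
i=2: outside box; Z[2]=0
i=3: outside box; Z[3]=2 extend→box=[3,5)
i=4: min(r-i=1, Z[1]=0)=0; Z[4]=0
i=5: outside box; Z[5]=0
i=6: outside box; Z[6]=2 extend→box=[6,8)
i=7: min(r-i=1, Z[1]=0)=0; Z[7]=0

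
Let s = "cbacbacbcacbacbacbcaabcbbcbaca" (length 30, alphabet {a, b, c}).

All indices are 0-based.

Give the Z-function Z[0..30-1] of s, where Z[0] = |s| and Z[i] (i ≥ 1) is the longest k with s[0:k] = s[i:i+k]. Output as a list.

[30, 0, 0, 5, 0, 0, 2, 0, 1, 0, 10, 0, 0, 5, 0, 0, 2, 0, 1, 0, 0, 0, 2, 0, 0, 4, 0, 0, 1, 0]

Z[0]=30
i=1: outside box; Z[1]=0
i=2: outside box; Z[2]=0
i=3: outside box; Z[3]=5 scan→box=[3,8)
i=4: min(r-i=4, Z[1]=0)=0; Z[4]=0
i=5: min(r-i=3, Z[2]=0)=0; Z[5]=0
i=6: min(r-i=2, Z[3]=5)=2; Z[6]=2
i=7: min(r-i=1, Z[4]=0)=0; Z[7]=0
i=8: outside box; Z[8]=1 scan→box=[8,9)
i=9: outside box; Z[9]=0
i=10: outside box; Z[10]=10 scan→box=[10,20)
i=11: min(r-i=9, Z[1]=0)=0; Z[11]=0
i=12: min(r-i=8, Z[2]=0)=0; Z[12]=0
i=13: min(r-i=7, Z[3]=5)=5; Z[13]=5
i=14: min(r-i=6, Z[4]=0)=0; Z[14]=0
i=15: min(r-i=5, Z[5]=0)=0; Z[15]=0
i=16: min(r-i=4, Z[6]=2)=2; Z[16]=2
i=17: min(r-i=3, Z[7]=0)=0; Z[17]=0
i=18: min(r-i=2, Z[8]=1)=1; Z[18]=1
i=19: min(r-i=1, Z[9]=0)=0; Z[19]=0
i=20: outside box; Z[20]=0
i=21: outside box; Z[21]=0
i=22: outside box; Z[22]=2 scan→box=[22,24)
i=23: min(r-i=1, Z[1]=0)=0; Z[23]=0
i=24: outside box; Z[24]=0
i=25: outside box; Z[25]=4 scan→box=[25,29)
i=26: min(r-i=3, Z[1]=0)=0; Z[26]=0
i=27: min(r-i=2, Z[2]=0)=0; Z[27]=0
i=28: min(r-i=1, Z[3]=5)=1; Z[28]=1
i=29: outside box; Z[29]=0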